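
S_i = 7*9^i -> [7, 63, 567, 5103, 45927]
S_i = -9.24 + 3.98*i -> [-9.24, -5.26, -1.28, 2.7, 6.68]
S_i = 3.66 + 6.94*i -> [3.66, 10.6, 17.54, 24.48, 31.42]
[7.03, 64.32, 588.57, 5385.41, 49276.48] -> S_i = 7.03*9.15^i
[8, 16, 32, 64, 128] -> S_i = 8*2^i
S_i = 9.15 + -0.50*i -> [9.15, 8.65, 8.15, 7.65, 7.15]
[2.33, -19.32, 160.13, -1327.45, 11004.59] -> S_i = 2.33*(-8.29)^i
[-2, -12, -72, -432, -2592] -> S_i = -2*6^i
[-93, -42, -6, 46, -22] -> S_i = Random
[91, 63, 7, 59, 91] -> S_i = Random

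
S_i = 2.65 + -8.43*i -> [2.65, -5.78, -14.21, -22.64, -31.07]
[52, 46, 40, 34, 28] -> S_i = 52 + -6*i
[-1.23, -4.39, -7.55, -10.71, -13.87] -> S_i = -1.23 + -3.16*i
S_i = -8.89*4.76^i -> [-8.89, -42.32, -201.43, -958.79, -4563.83]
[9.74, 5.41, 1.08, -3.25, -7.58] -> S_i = 9.74 + -4.33*i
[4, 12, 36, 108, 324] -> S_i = 4*3^i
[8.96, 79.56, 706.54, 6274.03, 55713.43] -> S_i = 8.96*8.88^i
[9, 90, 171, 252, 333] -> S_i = 9 + 81*i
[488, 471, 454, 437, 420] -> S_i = 488 + -17*i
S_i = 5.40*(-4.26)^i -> [5.4, -23.0, 98.0, -417.47, 1778.41]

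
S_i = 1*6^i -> [1, 6, 36, 216, 1296]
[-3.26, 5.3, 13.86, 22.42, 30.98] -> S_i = -3.26 + 8.56*i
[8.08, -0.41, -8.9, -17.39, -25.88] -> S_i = 8.08 + -8.49*i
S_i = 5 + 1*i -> [5, 6, 7, 8, 9]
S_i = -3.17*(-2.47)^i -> [-3.17, 7.83, -19.34, 47.77, -117.99]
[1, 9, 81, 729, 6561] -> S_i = 1*9^i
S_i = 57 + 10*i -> [57, 67, 77, 87, 97]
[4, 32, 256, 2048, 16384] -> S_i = 4*8^i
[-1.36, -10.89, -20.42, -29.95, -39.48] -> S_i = -1.36 + -9.53*i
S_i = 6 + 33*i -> [6, 39, 72, 105, 138]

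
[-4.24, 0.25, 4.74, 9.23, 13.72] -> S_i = -4.24 + 4.49*i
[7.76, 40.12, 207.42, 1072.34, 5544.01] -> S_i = 7.76*5.17^i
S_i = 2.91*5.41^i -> [2.91, 15.74, 85.17, 460.77, 2492.77]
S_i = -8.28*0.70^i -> [-8.28, -5.8, -4.06, -2.84, -1.99]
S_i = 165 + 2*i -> [165, 167, 169, 171, 173]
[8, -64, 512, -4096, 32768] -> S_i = 8*-8^i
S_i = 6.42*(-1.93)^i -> [6.42, -12.39, 23.91, -46.15, 89.08]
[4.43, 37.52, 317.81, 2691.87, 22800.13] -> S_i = 4.43*8.47^i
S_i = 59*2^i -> [59, 118, 236, 472, 944]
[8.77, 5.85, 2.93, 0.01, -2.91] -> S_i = 8.77 + -2.92*i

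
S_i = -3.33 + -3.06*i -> [-3.33, -6.39, -9.45, -12.51, -15.57]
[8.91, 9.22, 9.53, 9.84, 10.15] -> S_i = 8.91 + 0.31*i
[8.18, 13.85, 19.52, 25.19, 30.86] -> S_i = 8.18 + 5.67*i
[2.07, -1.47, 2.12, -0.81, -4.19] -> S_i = Random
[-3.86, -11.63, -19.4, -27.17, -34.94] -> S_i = -3.86 + -7.77*i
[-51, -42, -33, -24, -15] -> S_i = -51 + 9*i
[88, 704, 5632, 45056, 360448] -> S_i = 88*8^i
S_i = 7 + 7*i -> [7, 14, 21, 28, 35]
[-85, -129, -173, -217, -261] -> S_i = -85 + -44*i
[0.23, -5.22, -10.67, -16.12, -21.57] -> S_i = 0.23 + -5.45*i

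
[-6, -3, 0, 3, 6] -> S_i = -6 + 3*i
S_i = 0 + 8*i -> [0, 8, 16, 24, 32]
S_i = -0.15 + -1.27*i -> [-0.15, -1.42, -2.69, -3.96, -5.23]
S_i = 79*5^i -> [79, 395, 1975, 9875, 49375]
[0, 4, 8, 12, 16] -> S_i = 0 + 4*i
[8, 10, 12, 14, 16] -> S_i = 8 + 2*i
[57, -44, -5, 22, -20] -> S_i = Random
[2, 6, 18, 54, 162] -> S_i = 2*3^i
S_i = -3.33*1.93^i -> [-3.33, -6.43, -12.4, -23.94, -46.2]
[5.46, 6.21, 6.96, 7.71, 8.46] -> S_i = 5.46 + 0.75*i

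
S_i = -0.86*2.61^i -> [-0.86, -2.24, -5.86, -15.29, -39.91]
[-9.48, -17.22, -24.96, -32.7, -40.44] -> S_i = -9.48 + -7.74*i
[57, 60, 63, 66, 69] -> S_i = 57 + 3*i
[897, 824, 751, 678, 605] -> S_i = 897 + -73*i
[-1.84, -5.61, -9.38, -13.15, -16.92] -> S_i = -1.84 + -3.77*i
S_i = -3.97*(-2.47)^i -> [-3.97, 9.81, -24.22, 59.82, -147.77]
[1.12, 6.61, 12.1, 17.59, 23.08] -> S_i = 1.12 + 5.49*i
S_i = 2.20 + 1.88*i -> [2.2, 4.08, 5.96, 7.84, 9.72]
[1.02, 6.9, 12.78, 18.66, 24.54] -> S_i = 1.02 + 5.88*i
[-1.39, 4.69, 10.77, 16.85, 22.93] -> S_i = -1.39 + 6.08*i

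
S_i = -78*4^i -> [-78, -312, -1248, -4992, -19968]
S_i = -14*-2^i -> [-14, 28, -56, 112, -224]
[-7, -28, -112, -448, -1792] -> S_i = -7*4^i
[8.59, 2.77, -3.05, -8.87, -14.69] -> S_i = 8.59 + -5.82*i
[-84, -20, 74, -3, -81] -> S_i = Random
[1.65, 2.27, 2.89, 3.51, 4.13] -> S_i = 1.65 + 0.62*i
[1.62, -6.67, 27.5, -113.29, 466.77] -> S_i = 1.62*(-4.12)^i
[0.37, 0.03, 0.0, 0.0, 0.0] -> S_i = 0.37*0.07^i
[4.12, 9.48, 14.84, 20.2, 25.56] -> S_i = 4.12 + 5.36*i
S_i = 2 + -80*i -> [2, -78, -158, -238, -318]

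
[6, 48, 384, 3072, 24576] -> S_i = 6*8^i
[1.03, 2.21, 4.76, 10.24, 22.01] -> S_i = 1.03*2.15^i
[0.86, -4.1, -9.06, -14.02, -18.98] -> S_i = 0.86 + -4.96*i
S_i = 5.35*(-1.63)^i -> [5.35, -8.72, 14.21, -23.17, 37.77]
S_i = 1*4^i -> [1, 4, 16, 64, 256]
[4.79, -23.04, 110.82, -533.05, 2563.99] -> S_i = 4.79*(-4.81)^i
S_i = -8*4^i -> [-8, -32, -128, -512, -2048]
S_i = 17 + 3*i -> [17, 20, 23, 26, 29]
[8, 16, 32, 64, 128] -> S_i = 8*2^i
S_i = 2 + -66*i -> [2, -64, -130, -196, -262]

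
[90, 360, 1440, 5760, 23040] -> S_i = 90*4^i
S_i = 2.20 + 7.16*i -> [2.2, 9.36, 16.52, 23.68, 30.84]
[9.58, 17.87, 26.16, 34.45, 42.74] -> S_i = 9.58 + 8.29*i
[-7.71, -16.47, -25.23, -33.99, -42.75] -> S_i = -7.71 + -8.76*i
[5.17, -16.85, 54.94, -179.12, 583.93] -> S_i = 5.17*(-3.26)^i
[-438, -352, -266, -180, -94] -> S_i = -438 + 86*i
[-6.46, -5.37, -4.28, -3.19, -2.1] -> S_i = -6.46 + 1.09*i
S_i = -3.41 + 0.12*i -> [-3.41, -3.29, -3.17, -3.05, -2.93]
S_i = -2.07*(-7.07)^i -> [-2.07, 14.63, -103.47, 731.52, -5171.87]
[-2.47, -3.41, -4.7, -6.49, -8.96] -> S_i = -2.47*1.38^i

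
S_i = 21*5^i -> [21, 105, 525, 2625, 13125]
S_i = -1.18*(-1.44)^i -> [-1.18, 1.7, -2.45, 3.52, -5.07]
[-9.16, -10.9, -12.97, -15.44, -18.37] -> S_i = -9.16*1.19^i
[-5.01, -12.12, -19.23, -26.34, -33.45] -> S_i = -5.01 + -7.11*i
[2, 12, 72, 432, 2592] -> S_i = 2*6^i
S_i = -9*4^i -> [-9, -36, -144, -576, -2304]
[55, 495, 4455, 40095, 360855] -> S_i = 55*9^i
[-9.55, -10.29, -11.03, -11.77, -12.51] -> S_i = -9.55 + -0.74*i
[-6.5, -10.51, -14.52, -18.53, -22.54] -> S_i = -6.50 + -4.01*i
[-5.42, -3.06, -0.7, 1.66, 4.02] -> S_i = -5.42 + 2.36*i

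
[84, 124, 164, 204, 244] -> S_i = 84 + 40*i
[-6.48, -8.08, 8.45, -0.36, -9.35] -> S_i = Random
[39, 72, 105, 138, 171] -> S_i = 39 + 33*i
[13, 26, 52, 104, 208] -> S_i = 13*2^i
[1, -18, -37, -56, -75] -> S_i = 1 + -19*i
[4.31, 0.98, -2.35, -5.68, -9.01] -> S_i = 4.31 + -3.33*i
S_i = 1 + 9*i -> [1, 10, 19, 28, 37]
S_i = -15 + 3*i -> [-15, -12, -9, -6, -3]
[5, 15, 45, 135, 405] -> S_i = 5*3^i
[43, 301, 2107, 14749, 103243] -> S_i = 43*7^i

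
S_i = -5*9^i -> [-5, -45, -405, -3645, -32805]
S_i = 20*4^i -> [20, 80, 320, 1280, 5120]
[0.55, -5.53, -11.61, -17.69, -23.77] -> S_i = 0.55 + -6.08*i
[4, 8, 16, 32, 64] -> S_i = 4*2^i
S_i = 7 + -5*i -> [7, 2, -3, -8, -13]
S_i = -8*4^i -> [-8, -32, -128, -512, -2048]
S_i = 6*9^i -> [6, 54, 486, 4374, 39366]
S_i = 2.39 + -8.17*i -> [2.39, -5.78, -13.95, -22.12, -30.29]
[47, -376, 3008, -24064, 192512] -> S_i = 47*-8^i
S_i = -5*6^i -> [-5, -30, -180, -1080, -6480]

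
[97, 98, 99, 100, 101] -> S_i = 97 + 1*i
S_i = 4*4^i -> [4, 16, 64, 256, 1024]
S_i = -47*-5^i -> [-47, 235, -1175, 5875, -29375]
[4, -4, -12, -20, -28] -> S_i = 4 + -8*i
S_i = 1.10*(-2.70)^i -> [1.1, -2.97, 8.02, -21.65, 58.46]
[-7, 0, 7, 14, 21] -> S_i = -7 + 7*i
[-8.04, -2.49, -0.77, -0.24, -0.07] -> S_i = -8.04*0.31^i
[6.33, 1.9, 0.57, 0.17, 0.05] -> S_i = 6.33*0.30^i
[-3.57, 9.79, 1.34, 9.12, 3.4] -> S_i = Random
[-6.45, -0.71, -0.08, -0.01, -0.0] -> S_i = -6.45*0.11^i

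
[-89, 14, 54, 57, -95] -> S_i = Random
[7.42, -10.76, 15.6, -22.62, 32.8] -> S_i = 7.42*(-1.45)^i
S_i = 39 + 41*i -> [39, 80, 121, 162, 203]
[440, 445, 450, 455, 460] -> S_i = 440 + 5*i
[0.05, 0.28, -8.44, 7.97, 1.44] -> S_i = Random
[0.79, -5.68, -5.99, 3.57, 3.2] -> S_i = Random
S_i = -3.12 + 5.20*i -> [-3.12, 2.08, 7.28, 12.48, 17.68]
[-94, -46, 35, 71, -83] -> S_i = Random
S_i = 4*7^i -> [4, 28, 196, 1372, 9604]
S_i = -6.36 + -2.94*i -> [-6.36, -9.3, -12.24, -15.18, -18.12]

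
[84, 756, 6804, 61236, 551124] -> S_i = 84*9^i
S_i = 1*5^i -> [1, 5, 25, 125, 625]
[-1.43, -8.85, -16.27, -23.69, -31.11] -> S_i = -1.43 + -7.42*i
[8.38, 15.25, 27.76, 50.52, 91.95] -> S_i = 8.38*1.82^i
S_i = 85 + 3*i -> [85, 88, 91, 94, 97]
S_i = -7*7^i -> [-7, -49, -343, -2401, -16807]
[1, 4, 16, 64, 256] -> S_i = 1*4^i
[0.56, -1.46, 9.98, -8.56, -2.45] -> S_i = Random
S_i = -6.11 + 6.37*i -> [-6.11, 0.26, 6.63, 13.0, 19.37]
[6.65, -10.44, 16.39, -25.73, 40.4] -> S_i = 6.65*(-1.57)^i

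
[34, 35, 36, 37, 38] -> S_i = 34 + 1*i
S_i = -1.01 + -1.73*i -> [-1.01, -2.74, -4.47, -6.2, -7.93]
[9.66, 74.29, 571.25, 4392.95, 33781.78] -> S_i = 9.66*7.69^i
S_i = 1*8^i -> [1, 8, 64, 512, 4096]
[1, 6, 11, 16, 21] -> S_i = 1 + 5*i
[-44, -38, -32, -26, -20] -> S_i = -44 + 6*i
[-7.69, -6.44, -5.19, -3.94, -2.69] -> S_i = -7.69 + 1.25*i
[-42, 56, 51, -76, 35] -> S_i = Random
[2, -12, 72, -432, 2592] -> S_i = 2*-6^i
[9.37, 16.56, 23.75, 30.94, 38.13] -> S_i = 9.37 + 7.19*i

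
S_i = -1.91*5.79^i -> [-1.91, -11.06, -64.03, -370.74, -2146.58]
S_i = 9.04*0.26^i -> [9.04, 2.35, 0.61, 0.16, 0.04]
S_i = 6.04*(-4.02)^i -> [6.04, -24.28, 97.61, -392.39, 1577.4]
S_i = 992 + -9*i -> [992, 983, 974, 965, 956]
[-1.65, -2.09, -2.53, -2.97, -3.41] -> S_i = -1.65 + -0.44*i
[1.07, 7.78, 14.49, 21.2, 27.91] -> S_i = 1.07 + 6.71*i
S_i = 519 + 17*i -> [519, 536, 553, 570, 587]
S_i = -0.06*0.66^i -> [-0.06, -0.04, -0.03, -0.02, -0.01]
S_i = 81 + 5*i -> [81, 86, 91, 96, 101]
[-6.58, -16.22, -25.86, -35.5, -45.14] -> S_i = -6.58 + -9.64*i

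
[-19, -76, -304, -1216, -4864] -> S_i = -19*4^i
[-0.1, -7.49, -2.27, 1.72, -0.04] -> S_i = Random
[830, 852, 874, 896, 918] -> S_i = 830 + 22*i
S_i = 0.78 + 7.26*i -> [0.78, 8.04, 15.3, 22.56, 29.82]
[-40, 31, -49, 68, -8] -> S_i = Random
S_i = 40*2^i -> [40, 80, 160, 320, 640]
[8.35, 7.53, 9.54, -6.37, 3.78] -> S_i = Random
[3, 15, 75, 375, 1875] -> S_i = 3*5^i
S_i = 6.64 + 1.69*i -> [6.64, 8.33, 10.02, 11.71, 13.4]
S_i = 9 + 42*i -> [9, 51, 93, 135, 177]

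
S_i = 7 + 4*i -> [7, 11, 15, 19, 23]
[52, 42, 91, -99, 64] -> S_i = Random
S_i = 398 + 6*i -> [398, 404, 410, 416, 422]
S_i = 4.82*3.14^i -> [4.82, 15.13, 47.52, 149.22, 468.56]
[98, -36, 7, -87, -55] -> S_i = Random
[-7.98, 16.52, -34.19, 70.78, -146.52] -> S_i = -7.98*(-2.07)^i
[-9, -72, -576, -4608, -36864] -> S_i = -9*8^i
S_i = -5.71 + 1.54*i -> [-5.71, -4.17, -2.63, -1.09, 0.45]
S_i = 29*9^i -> [29, 261, 2349, 21141, 190269]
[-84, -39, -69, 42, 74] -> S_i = Random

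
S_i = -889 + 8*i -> [-889, -881, -873, -865, -857]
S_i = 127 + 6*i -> [127, 133, 139, 145, 151]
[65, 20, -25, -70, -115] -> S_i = 65 + -45*i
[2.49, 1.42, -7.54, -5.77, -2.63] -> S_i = Random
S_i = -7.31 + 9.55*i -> [-7.31, 2.24, 11.79, 21.34, 30.89]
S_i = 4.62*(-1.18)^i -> [4.62, -5.45, 6.43, -7.59, 8.96]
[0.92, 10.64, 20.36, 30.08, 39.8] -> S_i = 0.92 + 9.72*i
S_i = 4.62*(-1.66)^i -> [4.62, -7.67, 12.73, -21.13, 35.08]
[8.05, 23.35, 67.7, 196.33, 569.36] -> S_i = 8.05*2.90^i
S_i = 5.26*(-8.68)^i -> [5.26, -45.66, 396.3, -3439.89, 29858.27]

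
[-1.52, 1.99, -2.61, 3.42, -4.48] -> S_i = -1.52*(-1.31)^i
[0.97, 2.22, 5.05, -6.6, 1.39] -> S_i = Random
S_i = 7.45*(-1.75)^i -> [7.45, -13.04, 22.82, -39.93, 69.87]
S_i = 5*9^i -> [5, 45, 405, 3645, 32805]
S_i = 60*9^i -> [60, 540, 4860, 43740, 393660]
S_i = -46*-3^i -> [-46, 138, -414, 1242, -3726]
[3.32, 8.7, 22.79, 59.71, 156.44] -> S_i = 3.32*2.62^i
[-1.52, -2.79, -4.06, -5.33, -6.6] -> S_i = -1.52 + -1.27*i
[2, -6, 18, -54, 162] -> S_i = 2*-3^i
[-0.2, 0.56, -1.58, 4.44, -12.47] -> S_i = -0.20*(-2.81)^i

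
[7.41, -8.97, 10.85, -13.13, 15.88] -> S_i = 7.41*(-1.21)^i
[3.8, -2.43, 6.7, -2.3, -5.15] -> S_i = Random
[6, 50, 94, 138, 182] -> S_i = 6 + 44*i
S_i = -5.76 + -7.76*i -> [-5.76, -13.52, -21.28, -29.04, -36.8]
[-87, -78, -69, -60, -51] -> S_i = -87 + 9*i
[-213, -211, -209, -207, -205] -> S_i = -213 + 2*i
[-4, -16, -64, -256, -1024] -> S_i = -4*4^i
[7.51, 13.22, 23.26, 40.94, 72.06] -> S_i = 7.51*1.76^i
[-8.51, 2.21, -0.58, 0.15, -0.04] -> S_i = -8.51*(-0.26)^i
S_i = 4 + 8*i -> [4, 12, 20, 28, 36]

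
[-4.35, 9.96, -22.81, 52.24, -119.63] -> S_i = -4.35*(-2.29)^i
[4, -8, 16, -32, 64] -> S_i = 4*-2^i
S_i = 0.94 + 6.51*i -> [0.94, 7.45, 13.96, 20.47, 26.98]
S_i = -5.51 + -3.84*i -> [-5.51, -9.35, -13.19, -17.03, -20.87]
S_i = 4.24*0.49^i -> [4.24, 2.08, 1.02, 0.5, 0.24]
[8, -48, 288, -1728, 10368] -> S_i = 8*-6^i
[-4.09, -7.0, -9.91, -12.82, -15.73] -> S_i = -4.09 + -2.91*i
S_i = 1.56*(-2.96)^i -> [1.56, -4.62, 13.67, -40.46, 119.75]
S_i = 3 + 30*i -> [3, 33, 63, 93, 123]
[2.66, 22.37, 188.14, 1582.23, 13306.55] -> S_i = 2.66*8.41^i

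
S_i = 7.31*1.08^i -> [7.31, 7.89, 8.53, 9.21, 9.95]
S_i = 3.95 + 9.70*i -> [3.95, 13.65, 23.35, 33.05, 42.75]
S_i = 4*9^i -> [4, 36, 324, 2916, 26244]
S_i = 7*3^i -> [7, 21, 63, 189, 567]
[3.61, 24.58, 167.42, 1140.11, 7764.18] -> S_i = 3.61*6.81^i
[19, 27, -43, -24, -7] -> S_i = Random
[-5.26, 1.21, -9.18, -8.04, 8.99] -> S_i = Random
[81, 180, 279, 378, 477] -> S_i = 81 + 99*i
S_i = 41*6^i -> [41, 246, 1476, 8856, 53136]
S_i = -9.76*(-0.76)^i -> [-9.76, 7.42, -5.64, 4.28, -3.26]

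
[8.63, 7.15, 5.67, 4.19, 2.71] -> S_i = 8.63 + -1.48*i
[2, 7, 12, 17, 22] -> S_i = 2 + 5*i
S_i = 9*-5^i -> [9, -45, 225, -1125, 5625]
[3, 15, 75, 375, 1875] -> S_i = 3*5^i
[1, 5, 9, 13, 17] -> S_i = 1 + 4*i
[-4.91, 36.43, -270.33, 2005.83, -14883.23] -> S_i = -4.91*(-7.42)^i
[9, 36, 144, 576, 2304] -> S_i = 9*4^i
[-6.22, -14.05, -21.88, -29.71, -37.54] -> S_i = -6.22 + -7.83*i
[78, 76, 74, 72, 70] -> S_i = 78 + -2*i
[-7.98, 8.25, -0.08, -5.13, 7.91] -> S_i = Random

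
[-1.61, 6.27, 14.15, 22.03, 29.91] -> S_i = -1.61 + 7.88*i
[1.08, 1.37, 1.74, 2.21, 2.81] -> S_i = 1.08*1.27^i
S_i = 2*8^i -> [2, 16, 128, 1024, 8192]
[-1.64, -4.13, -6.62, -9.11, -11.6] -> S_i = -1.64 + -2.49*i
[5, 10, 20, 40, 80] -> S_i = 5*2^i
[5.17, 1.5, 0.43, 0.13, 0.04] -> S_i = 5.17*0.29^i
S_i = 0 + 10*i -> [0, 10, 20, 30, 40]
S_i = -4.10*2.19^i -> [-4.1, -8.98, -19.66, -43.06, -94.31]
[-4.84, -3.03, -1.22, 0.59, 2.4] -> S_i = -4.84 + 1.81*i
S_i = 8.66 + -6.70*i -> [8.66, 1.96, -4.74, -11.44, -18.14]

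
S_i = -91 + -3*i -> [-91, -94, -97, -100, -103]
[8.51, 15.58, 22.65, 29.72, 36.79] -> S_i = 8.51 + 7.07*i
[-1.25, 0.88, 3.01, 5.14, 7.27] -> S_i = -1.25 + 2.13*i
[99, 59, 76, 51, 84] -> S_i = Random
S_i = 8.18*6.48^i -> [8.18, 53.01, 343.48, 2225.76, 14422.92]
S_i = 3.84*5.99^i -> [3.84, 23.0, 137.78, 825.3, 4943.55]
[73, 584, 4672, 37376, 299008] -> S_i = 73*8^i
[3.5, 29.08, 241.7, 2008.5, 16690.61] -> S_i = 3.50*8.31^i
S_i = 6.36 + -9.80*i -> [6.36, -3.44, -13.24, -23.04, -32.84]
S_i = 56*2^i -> [56, 112, 224, 448, 896]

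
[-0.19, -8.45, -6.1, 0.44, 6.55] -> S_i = Random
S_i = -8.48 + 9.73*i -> [-8.48, 1.25, 10.98, 20.71, 30.44]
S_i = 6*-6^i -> [6, -36, 216, -1296, 7776]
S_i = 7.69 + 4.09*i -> [7.69, 11.78, 15.87, 19.96, 24.05]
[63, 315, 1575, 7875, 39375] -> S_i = 63*5^i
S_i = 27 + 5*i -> [27, 32, 37, 42, 47]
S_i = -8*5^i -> [-8, -40, -200, -1000, -5000]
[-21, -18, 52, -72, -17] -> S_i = Random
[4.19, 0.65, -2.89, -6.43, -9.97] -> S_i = 4.19 + -3.54*i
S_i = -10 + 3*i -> [-10, -7, -4, -1, 2]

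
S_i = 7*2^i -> [7, 14, 28, 56, 112]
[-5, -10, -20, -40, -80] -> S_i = -5*2^i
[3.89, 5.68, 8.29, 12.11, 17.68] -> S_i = 3.89*1.46^i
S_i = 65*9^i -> [65, 585, 5265, 47385, 426465]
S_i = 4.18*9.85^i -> [4.18, 41.17, 405.55, 3994.71, 39347.87]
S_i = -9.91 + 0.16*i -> [-9.91, -9.75, -9.59, -9.43, -9.27]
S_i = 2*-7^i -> [2, -14, 98, -686, 4802]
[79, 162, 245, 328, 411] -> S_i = 79 + 83*i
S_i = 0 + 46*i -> [0, 46, 92, 138, 184]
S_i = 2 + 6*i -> [2, 8, 14, 20, 26]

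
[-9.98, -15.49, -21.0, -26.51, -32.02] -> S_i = -9.98 + -5.51*i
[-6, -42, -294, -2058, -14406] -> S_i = -6*7^i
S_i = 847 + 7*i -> [847, 854, 861, 868, 875]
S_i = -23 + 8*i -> [-23, -15, -7, 1, 9]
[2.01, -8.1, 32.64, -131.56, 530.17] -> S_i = 2.01*(-4.03)^i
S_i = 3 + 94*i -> [3, 97, 191, 285, 379]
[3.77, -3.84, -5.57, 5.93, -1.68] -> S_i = Random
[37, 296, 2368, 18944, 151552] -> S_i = 37*8^i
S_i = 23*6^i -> [23, 138, 828, 4968, 29808]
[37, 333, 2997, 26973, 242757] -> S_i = 37*9^i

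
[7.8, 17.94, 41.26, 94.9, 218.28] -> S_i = 7.80*2.30^i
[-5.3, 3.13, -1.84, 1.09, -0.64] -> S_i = -5.30*(-0.59)^i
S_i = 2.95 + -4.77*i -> [2.95, -1.82, -6.59, -11.36, -16.13]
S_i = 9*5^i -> [9, 45, 225, 1125, 5625]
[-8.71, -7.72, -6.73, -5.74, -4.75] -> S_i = -8.71 + 0.99*i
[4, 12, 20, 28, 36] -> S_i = 4 + 8*i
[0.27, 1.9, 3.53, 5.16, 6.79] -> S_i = 0.27 + 1.63*i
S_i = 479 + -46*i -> [479, 433, 387, 341, 295]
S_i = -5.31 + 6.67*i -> [-5.31, 1.36, 8.03, 14.7, 21.37]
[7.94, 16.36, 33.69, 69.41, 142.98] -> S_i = 7.94*2.06^i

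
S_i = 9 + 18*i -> [9, 27, 45, 63, 81]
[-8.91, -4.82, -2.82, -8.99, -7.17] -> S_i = Random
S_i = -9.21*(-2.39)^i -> [-9.21, 22.01, -52.61, 125.73, -300.5]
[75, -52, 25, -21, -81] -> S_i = Random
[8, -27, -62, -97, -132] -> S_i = 8 + -35*i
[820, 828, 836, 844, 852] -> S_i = 820 + 8*i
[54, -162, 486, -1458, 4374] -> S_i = 54*-3^i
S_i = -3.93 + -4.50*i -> [-3.93, -8.43, -12.93, -17.43, -21.93]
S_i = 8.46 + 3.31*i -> [8.46, 11.77, 15.08, 18.39, 21.7]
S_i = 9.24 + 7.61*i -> [9.24, 16.85, 24.46, 32.07, 39.68]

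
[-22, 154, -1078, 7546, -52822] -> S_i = -22*-7^i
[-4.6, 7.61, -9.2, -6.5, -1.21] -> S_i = Random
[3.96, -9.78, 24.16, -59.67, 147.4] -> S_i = 3.96*(-2.47)^i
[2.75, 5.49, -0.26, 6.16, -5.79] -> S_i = Random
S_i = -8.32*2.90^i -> [-8.32, -24.13, -69.97, -202.92, -588.46]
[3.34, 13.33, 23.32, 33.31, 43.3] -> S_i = 3.34 + 9.99*i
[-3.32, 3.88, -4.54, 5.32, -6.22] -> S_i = -3.32*(-1.17)^i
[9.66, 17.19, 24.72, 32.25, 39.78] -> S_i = 9.66 + 7.53*i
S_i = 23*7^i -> [23, 161, 1127, 7889, 55223]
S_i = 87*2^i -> [87, 174, 348, 696, 1392]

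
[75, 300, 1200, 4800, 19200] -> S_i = 75*4^i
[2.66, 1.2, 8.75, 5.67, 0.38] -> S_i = Random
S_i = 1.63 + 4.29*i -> [1.63, 5.92, 10.21, 14.5, 18.79]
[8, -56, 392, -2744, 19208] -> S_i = 8*-7^i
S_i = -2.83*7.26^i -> [-2.83, -20.55, -149.16, -1082.92, -7862.0]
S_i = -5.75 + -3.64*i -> [-5.75, -9.39, -13.03, -16.67, -20.31]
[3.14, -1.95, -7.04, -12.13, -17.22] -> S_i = 3.14 + -5.09*i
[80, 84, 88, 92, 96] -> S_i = 80 + 4*i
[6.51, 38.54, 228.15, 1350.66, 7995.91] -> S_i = 6.51*5.92^i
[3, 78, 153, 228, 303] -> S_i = 3 + 75*i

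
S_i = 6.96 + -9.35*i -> [6.96, -2.39, -11.74, -21.09, -30.44]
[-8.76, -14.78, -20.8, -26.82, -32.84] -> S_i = -8.76 + -6.02*i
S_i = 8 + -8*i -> [8, 0, -8, -16, -24]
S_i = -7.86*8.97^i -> [-7.86, -70.5, -632.42, -5672.83, -50885.3]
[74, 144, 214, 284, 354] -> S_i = 74 + 70*i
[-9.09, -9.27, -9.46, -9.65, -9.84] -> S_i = -9.09*1.02^i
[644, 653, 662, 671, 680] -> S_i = 644 + 9*i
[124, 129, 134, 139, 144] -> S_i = 124 + 5*i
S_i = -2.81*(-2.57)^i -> [-2.81, 7.22, -18.56, 47.7, -122.59]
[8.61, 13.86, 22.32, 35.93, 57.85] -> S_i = 8.61*1.61^i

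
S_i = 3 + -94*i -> [3, -91, -185, -279, -373]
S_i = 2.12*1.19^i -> [2.12, 2.52, 3.0, 3.57, 4.25]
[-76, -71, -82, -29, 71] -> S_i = Random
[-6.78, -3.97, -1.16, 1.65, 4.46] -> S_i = -6.78 + 2.81*i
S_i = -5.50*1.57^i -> [-5.5, -8.64, -13.56, -21.28, -33.42]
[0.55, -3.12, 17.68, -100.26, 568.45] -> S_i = 0.55*(-5.67)^i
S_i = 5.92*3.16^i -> [5.92, 18.71, 59.11, 186.8, 590.3]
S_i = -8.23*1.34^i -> [-8.23, -11.03, -14.78, -19.8, -26.53]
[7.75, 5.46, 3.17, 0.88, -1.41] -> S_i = 7.75 + -2.29*i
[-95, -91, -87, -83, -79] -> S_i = -95 + 4*i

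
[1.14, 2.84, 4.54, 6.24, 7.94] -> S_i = 1.14 + 1.70*i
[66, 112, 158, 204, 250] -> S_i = 66 + 46*i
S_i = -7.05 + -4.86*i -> [-7.05, -11.91, -16.77, -21.63, -26.49]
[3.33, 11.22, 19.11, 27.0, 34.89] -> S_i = 3.33 + 7.89*i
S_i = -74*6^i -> [-74, -444, -2664, -15984, -95904]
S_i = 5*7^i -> [5, 35, 245, 1715, 12005]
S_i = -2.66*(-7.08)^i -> [-2.66, 18.83, -133.34, 944.02, -6683.66]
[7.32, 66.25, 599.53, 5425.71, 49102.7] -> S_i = 7.32*9.05^i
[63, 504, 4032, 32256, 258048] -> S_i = 63*8^i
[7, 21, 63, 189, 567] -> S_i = 7*3^i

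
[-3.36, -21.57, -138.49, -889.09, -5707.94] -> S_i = -3.36*6.42^i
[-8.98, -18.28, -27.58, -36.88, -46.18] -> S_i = -8.98 + -9.30*i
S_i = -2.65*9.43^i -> [-2.65, -24.99, -235.65, -2222.19, -20955.24]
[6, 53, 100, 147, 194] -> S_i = 6 + 47*i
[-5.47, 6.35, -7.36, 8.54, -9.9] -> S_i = -5.47*(-1.16)^i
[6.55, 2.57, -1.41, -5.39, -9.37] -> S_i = 6.55 + -3.98*i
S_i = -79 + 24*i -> [-79, -55, -31, -7, 17]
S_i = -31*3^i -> [-31, -93, -279, -837, -2511]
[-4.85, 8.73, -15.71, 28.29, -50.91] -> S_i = -4.85*(-1.80)^i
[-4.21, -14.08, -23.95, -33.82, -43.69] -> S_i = -4.21 + -9.87*i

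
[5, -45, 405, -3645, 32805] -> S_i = 5*-9^i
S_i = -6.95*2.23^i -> [-6.95, -15.5, -34.56, -77.07, -171.87]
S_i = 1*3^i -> [1, 3, 9, 27, 81]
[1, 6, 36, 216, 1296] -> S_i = 1*6^i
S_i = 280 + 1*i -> [280, 281, 282, 283, 284]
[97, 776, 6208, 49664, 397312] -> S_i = 97*8^i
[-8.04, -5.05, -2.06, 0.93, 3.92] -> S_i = -8.04 + 2.99*i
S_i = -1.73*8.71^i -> [-1.73, -15.07, -131.24, -1143.14, -9956.78]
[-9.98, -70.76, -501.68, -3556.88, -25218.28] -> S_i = -9.98*7.09^i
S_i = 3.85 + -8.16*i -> [3.85, -4.31, -12.47, -20.63, -28.79]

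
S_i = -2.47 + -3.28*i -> [-2.47, -5.75, -9.03, -12.31, -15.59]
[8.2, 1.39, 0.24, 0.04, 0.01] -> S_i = 8.20*0.17^i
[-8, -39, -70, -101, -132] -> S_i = -8 + -31*i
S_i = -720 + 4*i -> [-720, -716, -712, -708, -704]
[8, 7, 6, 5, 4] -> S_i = 8 + -1*i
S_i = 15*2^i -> [15, 30, 60, 120, 240]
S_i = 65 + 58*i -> [65, 123, 181, 239, 297]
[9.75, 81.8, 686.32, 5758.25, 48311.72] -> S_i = 9.75*8.39^i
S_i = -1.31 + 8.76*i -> [-1.31, 7.45, 16.21, 24.97, 33.73]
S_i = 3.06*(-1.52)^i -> [3.06, -4.65, 7.07, -10.75, 16.33]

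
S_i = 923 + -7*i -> [923, 916, 909, 902, 895]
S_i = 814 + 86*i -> [814, 900, 986, 1072, 1158]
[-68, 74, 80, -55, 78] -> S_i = Random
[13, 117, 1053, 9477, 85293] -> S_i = 13*9^i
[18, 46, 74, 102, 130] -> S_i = 18 + 28*i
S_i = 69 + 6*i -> [69, 75, 81, 87, 93]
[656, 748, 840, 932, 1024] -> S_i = 656 + 92*i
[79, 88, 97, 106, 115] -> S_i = 79 + 9*i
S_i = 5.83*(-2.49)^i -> [5.83, -14.52, 36.15, -90.0, 224.11]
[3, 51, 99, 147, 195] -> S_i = 3 + 48*i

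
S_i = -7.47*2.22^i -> [-7.47, -16.58, -36.82, -81.73, -181.44]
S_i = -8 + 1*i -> [-8, -7, -6, -5, -4]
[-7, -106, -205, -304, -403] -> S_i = -7 + -99*i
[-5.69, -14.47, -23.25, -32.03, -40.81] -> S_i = -5.69 + -8.78*i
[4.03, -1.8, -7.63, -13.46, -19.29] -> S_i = 4.03 + -5.83*i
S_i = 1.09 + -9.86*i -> [1.09, -8.77, -18.63, -28.49, -38.35]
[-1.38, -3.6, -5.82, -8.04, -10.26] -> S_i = -1.38 + -2.22*i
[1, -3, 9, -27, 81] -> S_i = 1*-3^i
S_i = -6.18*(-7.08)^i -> [-6.18, 43.75, -309.78, 2193.25, -15528.21]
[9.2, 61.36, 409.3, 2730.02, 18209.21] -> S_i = 9.20*6.67^i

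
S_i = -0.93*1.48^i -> [-0.93, -1.38, -2.04, -3.01, -4.46]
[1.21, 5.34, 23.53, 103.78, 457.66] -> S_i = 1.21*4.41^i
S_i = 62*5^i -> [62, 310, 1550, 7750, 38750]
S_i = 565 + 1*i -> [565, 566, 567, 568, 569]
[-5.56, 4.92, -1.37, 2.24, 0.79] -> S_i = Random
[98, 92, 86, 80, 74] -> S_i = 98 + -6*i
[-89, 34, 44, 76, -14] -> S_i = Random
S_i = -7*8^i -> [-7, -56, -448, -3584, -28672]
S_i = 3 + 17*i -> [3, 20, 37, 54, 71]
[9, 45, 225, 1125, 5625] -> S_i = 9*5^i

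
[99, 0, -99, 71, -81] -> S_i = Random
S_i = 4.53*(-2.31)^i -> [4.53, -10.46, 24.17, -55.84, 128.99]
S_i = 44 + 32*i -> [44, 76, 108, 140, 172]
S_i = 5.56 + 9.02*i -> [5.56, 14.58, 23.6, 32.62, 41.64]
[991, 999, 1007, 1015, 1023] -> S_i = 991 + 8*i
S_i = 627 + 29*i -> [627, 656, 685, 714, 743]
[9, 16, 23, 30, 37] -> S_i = 9 + 7*i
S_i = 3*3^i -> [3, 9, 27, 81, 243]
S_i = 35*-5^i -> [35, -175, 875, -4375, 21875]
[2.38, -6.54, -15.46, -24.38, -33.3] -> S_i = 2.38 + -8.92*i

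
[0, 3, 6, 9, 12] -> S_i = 0 + 3*i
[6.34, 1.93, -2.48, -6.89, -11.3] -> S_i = 6.34 + -4.41*i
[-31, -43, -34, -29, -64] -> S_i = Random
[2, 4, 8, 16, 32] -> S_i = 2*2^i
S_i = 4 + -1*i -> [4, 3, 2, 1, 0]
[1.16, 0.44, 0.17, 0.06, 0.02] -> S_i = 1.16*0.38^i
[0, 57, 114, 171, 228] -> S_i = 0 + 57*i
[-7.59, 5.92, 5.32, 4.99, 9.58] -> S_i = Random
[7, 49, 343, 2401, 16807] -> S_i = 7*7^i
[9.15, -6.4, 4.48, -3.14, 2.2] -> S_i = 9.15*(-0.70)^i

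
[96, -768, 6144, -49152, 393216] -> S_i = 96*-8^i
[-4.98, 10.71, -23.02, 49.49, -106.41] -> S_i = -4.98*(-2.15)^i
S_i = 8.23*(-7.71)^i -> [8.23, -63.45, 489.22, -3771.92, 29081.54]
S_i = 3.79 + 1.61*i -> [3.79, 5.4, 7.01, 8.62, 10.23]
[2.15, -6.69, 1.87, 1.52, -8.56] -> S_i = Random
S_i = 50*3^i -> [50, 150, 450, 1350, 4050]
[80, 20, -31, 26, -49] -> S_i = Random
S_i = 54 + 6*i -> [54, 60, 66, 72, 78]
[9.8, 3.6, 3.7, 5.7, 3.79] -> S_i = Random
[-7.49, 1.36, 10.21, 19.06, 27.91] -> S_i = -7.49 + 8.85*i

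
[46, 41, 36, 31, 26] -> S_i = 46 + -5*i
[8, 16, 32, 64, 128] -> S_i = 8*2^i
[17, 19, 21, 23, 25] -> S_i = 17 + 2*i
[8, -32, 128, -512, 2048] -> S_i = 8*-4^i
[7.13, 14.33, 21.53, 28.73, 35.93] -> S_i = 7.13 + 7.20*i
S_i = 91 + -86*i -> [91, 5, -81, -167, -253]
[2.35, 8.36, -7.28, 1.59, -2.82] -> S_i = Random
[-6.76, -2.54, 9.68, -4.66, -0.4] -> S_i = Random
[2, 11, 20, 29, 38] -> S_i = 2 + 9*i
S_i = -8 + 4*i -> [-8, -4, 0, 4, 8]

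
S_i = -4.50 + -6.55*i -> [-4.5, -11.05, -17.6, -24.15, -30.7]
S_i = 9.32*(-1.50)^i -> [9.32, -13.98, 20.97, -31.46, 47.18]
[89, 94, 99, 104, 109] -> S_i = 89 + 5*i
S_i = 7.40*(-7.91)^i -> [7.4, -58.53, 463.0, -3662.36, 28969.28]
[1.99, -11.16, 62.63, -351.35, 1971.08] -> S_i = 1.99*(-5.61)^i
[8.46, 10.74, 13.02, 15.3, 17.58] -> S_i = 8.46 + 2.28*i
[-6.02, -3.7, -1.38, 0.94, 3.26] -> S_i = -6.02 + 2.32*i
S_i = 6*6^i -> [6, 36, 216, 1296, 7776]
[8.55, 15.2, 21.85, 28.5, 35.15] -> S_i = 8.55 + 6.65*i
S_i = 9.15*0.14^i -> [9.15, 1.28, 0.18, 0.03, 0.0]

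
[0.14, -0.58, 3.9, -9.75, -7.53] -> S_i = Random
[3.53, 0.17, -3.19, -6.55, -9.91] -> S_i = 3.53 + -3.36*i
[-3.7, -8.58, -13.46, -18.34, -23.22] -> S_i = -3.70 + -4.88*i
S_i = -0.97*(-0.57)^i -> [-0.97, 0.55, -0.32, 0.18, -0.1]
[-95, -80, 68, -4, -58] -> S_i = Random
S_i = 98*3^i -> [98, 294, 882, 2646, 7938]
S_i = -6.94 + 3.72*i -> [-6.94, -3.22, 0.5, 4.22, 7.94]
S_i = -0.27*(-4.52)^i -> [-0.27, 1.22, -5.52, 24.93, -112.7]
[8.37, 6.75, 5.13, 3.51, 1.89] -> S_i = 8.37 + -1.62*i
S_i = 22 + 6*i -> [22, 28, 34, 40, 46]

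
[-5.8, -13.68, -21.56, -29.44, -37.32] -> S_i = -5.80 + -7.88*i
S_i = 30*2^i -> [30, 60, 120, 240, 480]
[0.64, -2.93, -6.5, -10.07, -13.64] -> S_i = 0.64 + -3.57*i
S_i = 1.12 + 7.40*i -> [1.12, 8.52, 15.92, 23.32, 30.72]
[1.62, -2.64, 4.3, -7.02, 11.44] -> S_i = 1.62*(-1.63)^i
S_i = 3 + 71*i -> [3, 74, 145, 216, 287]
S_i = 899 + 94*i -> [899, 993, 1087, 1181, 1275]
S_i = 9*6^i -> [9, 54, 324, 1944, 11664]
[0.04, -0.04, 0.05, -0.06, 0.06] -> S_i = 0.04*(-1.12)^i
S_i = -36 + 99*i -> [-36, 63, 162, 261, 360]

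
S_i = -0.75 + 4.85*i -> [-0.75, 4.1, 8.95, 13.8, 18.65]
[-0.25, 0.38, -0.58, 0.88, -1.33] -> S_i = -0.25*(-1.52)^i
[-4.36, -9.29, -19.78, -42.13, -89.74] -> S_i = -4.36*2.13^i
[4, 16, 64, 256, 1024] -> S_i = 4*4^i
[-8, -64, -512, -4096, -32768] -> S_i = -8*8^i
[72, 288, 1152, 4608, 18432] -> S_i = 72*4^i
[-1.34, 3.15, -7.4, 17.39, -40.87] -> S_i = -1.34*(-2.35)^i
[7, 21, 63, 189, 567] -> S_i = 7*3^i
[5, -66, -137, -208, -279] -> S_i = 5 + -71*i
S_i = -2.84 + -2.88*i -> [-2.84, -5.72, -8.6, -11.48, -14.36]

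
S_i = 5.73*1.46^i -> [5.73, 8.37, 12.21, 17.83, 26.04]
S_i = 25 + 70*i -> [25, 95, 165, 235, 305]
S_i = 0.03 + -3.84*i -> [0.03, -3.81, -7.65, -11.49, -15.33]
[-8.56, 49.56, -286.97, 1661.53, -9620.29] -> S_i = -8.56*(-5.79)^i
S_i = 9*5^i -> [9, 45, 225, 1125, 5625]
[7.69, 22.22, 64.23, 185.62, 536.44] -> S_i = 7.69*2.89^i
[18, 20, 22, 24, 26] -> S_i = 18 + 2*i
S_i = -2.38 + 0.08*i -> [-2.38, -2.3, -2.22, -2.14, -2.06]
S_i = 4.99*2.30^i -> [4.99, 11.48, 26.4, 60.71, 139.64]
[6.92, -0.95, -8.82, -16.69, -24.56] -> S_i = 6.92 + -7.87*i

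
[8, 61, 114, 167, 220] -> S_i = 8 + 53*i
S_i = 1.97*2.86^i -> [1.97, 5.63, 16.11, 46.09, 131.8]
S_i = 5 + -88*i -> [5, -83, -171, -259, -347]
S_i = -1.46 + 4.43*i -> [-1.46, 2.97, 7.4, 11.83, 16.26]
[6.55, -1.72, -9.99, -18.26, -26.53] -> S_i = 6.55 + -8.27*i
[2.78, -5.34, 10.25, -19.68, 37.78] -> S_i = 2.78*(-1.92)^i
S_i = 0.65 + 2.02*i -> [0.65, 2.67, 4.69, 6.71, 8.73]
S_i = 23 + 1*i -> [23, 24, 25, 26, 27]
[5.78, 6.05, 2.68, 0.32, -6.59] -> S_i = Random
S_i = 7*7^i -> [7, 49, 343, 2401, 16807]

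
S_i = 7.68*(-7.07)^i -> [7.68, -54.3, 383.88, -2714.06, 19188.4]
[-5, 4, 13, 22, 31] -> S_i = -5 + 9*i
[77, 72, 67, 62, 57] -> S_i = 77 + -5*i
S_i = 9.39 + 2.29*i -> [9.39, 11.68, 13.97, 16.26, 18.55]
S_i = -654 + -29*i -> [-654, -683, -712, -741, -770]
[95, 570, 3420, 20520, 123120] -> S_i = 95*6^i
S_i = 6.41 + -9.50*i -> [6.41, -3.09, -12.59, -22.09, -31.59]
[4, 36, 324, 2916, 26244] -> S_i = 4*9^i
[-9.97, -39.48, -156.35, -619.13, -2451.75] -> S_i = -9.97*3.96^i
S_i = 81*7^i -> [81, 567, 3969, 27783, 194481]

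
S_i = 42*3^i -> [42, 126, 378, 1134, 3402]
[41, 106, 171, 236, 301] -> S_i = 41 + 65*i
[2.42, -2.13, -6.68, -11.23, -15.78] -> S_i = 2.42 + -4.55*i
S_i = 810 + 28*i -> [810, 838, 866, 894, 922]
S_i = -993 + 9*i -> [-993, -984, -975, -966, -957]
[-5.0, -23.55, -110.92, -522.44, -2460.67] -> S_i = -5.00*4.71^i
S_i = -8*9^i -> [-8, -72, -648, -5832, -52488]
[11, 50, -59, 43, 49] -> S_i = Random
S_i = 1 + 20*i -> [1, 21, 41, 61, 81]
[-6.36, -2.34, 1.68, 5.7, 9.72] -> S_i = -6.36 + 4.02*i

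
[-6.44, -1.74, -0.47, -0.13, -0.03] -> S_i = -6.44*0.27^i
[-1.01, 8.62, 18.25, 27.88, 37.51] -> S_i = -1.01 + 9.63*i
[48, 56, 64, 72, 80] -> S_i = 48 + 8*i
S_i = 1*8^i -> [1, 8, 64, 512, 4096]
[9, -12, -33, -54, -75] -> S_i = 9 + -21*i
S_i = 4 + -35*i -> [4, -31, -66, -101, -136]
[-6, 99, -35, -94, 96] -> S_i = Random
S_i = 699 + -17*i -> [699, 682, 665, 648, 631]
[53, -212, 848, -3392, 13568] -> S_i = 53*-4^i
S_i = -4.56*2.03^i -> [-4.56, -9.26, -18.79, -38.15, -77.44]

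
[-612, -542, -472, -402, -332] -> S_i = -612 + 70*i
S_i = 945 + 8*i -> [945, 953, 961, 969, 977]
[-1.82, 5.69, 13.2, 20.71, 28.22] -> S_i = -1.82 + 7.51*i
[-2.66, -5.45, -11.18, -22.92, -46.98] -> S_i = -2.66*2.05^i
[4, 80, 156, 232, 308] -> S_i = 4 + 76*i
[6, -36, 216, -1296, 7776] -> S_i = 6*-6^i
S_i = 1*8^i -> [1, 8, 64, 512, 4096]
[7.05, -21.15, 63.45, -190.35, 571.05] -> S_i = 7.05*(-3.00)^i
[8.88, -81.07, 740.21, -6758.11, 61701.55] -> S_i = 8.88*(-9.13)^i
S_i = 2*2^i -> [2, 4, 8, 16, 32]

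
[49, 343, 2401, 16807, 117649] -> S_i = 49*7^i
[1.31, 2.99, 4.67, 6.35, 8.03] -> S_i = 1.31 + 1.68*i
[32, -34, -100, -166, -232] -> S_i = 32 + -66*i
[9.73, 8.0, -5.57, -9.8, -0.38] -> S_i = Random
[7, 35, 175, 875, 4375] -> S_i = 7*5^i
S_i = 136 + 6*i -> [136, 142, 148, 154, 160]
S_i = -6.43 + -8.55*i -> [-6.43, -14.98, -23.53, -32.08, -40.63]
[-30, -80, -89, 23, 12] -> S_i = Random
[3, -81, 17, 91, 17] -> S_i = Random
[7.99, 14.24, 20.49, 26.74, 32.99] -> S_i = 7.99 + 6.25*i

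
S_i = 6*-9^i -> [6, -54, 486, -4374, 39366]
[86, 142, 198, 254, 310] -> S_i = 86 + 56*i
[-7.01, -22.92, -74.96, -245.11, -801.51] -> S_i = -7.01*3.27^i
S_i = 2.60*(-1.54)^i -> [2.6, -4.0, 6.17, -9.5, 14.62]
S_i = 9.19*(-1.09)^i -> [9.19, -10.02, 10.92, -11.9, 12.97]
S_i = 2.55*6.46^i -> [2.55, 16.47, 106.42, 687.44, 4440.89]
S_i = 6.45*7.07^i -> [6.45, 45.6, 322.4, 2279.39, 16115.26]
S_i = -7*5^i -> [-7, -35, -175, -875, -4375]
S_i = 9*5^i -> [9, 45, 225, 1125, 5625]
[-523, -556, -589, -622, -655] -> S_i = -523 + -33*i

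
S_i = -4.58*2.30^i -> [-4.58, -10.53, -24.23, -55.72, -128.17]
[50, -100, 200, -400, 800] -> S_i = 50*-2^i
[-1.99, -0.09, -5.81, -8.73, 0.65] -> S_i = Random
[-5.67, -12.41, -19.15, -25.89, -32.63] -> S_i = -5.67 + -6.74*i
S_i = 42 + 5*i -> [42, 47, 52, 57, 62]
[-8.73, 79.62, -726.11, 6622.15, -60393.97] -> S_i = -8.73*(-9.12)^i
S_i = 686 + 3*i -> [686, 689, 692, 695, 698]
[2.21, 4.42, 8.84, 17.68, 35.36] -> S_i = 2.21*2.00^i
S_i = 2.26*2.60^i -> [2.26, 5.88, 15.28, 39.72, 103.28]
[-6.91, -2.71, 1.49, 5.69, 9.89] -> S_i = -6.91 + 4.20*i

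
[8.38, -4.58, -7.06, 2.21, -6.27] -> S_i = Random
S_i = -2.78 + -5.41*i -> [-2.78, -8.19, -13.6, -19.01, -24.42]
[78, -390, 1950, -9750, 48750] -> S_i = 78*-5^i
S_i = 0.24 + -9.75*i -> [0.24, -9.51, -19.26, -29.01, -38.76]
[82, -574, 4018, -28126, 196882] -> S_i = 82*-7^i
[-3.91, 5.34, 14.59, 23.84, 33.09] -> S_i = -3.91 + 9.25*i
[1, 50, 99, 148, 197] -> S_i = 1 + 49*i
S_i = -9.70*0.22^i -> [-9.7, -2.13, -0.47, -0.1, -0.02]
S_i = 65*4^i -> [65, 260, 1040, 4160, 16640]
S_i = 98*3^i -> [98, 294, 882, 2646, 7938]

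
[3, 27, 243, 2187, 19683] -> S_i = 3*9^i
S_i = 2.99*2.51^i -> [2.99, 7.5, 18.84, 47.28, 118.68]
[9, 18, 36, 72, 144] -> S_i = 9*2^i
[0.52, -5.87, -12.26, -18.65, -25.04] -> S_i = 0.52 + -6.39*i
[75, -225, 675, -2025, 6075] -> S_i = 75*-3^i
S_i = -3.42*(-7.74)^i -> [-3.42, 26.47, -204.88, 1585.8, -12274.11]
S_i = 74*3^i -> [74, 222, 666, 1998, 5994]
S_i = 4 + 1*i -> [4, 5, 6, 7, 8]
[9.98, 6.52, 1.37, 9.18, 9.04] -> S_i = Random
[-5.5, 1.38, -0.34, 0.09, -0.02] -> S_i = -5.50*(-0.25)^i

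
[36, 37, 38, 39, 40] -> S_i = 36 + 1*i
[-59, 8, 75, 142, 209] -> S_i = -59 + 67*i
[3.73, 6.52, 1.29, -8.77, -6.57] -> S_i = Random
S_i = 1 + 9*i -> [1, 10, 19, 28, 37]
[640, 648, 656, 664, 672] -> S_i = 640 + 8*i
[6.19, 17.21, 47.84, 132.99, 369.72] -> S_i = 6.19*2.78^i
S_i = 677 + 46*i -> [677, 723, 769, 815, 861]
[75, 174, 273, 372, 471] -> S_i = 75 + 99*i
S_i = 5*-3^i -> [5, -15, 45, -135, 405]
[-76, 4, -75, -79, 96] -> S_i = Random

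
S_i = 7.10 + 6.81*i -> [7.1, 13.91, 20.72, 27.53, 34.34]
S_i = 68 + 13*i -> [68, 81, 94, 107, 120]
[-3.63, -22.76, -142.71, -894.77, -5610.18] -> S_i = -3.63*6.27^i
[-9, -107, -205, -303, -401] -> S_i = -9 + -98*i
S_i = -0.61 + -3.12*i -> [-0.61, -3.73, -6.85, -9.97, -13.09]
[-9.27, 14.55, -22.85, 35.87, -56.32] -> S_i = -9.27*(-1.57)^i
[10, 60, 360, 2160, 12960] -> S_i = 10*6^i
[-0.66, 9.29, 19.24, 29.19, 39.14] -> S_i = -0.66 + 9.95*i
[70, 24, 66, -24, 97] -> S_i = Random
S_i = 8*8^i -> [8, 64, 512, 4096, 32768]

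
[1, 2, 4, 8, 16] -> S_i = 1*2^i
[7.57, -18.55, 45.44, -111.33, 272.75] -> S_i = 7.57*(-2.45)^i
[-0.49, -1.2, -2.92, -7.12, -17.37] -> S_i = -0.49*2.44^i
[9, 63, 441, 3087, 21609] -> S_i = 9*7^i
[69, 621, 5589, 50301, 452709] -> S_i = 69*9^i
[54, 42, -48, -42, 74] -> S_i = Random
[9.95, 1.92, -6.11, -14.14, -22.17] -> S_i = 9.95 + -8.03*i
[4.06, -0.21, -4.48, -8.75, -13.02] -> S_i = 4.06 + -4.27*i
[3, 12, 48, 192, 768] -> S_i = 3*4^i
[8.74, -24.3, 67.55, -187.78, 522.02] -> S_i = 8.74*(-2.78)^i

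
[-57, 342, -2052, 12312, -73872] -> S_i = -57*-6^i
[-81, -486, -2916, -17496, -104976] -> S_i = -81*6^i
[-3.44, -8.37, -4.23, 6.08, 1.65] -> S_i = Random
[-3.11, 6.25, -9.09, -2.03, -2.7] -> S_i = Random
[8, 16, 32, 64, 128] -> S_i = 8*2^i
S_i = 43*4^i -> [43, 172, 688, 2752, 11008]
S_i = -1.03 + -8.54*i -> [-1.03, -9.57, -18.11, -26.65, -35.19]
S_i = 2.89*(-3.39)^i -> [2.89, -9.8, 33.21, -112.59, 381.68]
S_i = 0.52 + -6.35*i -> [0.52, -5.83, -12.18, -18.53, -24.88]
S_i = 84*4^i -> [84, 336, 1344, 5376, 21504]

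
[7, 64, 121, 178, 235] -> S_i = 7 + 57*i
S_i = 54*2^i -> [54, 108, 216, 432, 864]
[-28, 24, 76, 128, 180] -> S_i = -28 + 52*i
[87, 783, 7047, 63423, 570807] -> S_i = 87*9^i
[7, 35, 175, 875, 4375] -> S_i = 7*5^i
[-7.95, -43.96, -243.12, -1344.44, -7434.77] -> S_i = -7.95*5.53^i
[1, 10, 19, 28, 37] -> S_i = 1 + 9*i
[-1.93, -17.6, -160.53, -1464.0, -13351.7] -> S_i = -1.93*9.12^i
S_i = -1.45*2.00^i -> [-1.45, -2.9, -5.8, -11.6, -23.2]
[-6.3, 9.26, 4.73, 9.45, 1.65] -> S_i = Random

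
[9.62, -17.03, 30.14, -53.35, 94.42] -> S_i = 9.62*(-1.77)^i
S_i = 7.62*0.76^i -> [7.62, 5.79, 4.4, 3.34, 2.54]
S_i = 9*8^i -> [9, 72, 576, 4608, 36864]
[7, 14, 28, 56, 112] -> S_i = 7*2^i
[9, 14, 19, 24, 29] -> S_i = 9 + 5*i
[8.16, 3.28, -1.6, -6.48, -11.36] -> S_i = 8.16 + -4.88*i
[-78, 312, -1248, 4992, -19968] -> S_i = -78*-4^i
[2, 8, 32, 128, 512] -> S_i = 2*4^i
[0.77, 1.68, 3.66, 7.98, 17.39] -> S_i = 0.77*2.18^i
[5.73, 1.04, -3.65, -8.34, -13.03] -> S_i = 5.73 + -4.69*i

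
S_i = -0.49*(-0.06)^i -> [-0.49, 0.03, -0.0, 0.0, -0.0]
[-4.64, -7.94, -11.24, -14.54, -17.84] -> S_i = -4.64 + -3.30*i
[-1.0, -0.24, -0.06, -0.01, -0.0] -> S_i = -1.00*0.24^i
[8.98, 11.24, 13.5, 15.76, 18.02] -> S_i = 8.98 + 2.26*i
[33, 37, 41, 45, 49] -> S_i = 33 + 4*i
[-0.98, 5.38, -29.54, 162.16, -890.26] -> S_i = -0.98*(-5.49)^i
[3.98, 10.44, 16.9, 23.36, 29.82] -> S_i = 3.98 + 6.46*i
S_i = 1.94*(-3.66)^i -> [1.94, -7.1, 25.99, -95.11, 348.12]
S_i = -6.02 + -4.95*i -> [-6.02, -10.97, -15.92, -20.87, -25.82]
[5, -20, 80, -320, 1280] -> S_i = 5*-4^i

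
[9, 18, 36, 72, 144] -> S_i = 9*2^i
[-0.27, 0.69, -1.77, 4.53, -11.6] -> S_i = -0.27*(-2.56)^i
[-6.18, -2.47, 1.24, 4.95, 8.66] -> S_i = -6.18 + 3.71*i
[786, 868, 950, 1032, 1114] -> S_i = 786 + 82*i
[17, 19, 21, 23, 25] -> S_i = 17 + 2*i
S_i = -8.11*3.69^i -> [-8.11, -29.93, -110.43, -407.47, -1503.58]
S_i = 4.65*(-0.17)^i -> [4.65, -0.79, 0.13, -0.02, 0.0]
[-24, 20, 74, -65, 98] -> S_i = Random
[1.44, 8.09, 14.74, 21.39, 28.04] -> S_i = 1.44 + 6.65*i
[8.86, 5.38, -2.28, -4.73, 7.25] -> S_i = Random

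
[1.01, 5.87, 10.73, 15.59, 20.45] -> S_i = 1.01 + 4.86*i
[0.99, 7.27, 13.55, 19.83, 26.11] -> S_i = 0.99 + 6.28*i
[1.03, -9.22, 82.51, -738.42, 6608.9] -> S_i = 1.03*(-8.95)^i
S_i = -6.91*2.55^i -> [-6.91, -17.62, -44.93, -114.58, -292.17]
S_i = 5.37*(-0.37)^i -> [5.37, -1.99, 0.74, -0.27, 0.1]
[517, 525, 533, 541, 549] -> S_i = 517 + 8*i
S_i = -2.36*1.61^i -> [-2.36, -3.8, -6.12, -9.85, -15.86]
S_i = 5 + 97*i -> [5, 102, 199, 296, 393]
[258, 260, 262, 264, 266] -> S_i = 258 + 2*i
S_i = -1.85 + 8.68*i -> [-1.85, 6.83, 15.51, 24.19, 32.87]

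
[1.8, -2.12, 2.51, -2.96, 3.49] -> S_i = 1.80*(-1.18)^i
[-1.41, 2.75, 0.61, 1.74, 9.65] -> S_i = Random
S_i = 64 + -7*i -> [64, 57, 50, 43, 36]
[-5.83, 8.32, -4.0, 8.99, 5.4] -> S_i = Random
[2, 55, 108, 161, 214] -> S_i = 2 + 53*i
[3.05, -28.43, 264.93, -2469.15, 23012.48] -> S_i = 3.05*(-9.32)^i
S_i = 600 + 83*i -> [600, 683, 766, 849, 932]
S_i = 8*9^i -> [8, 72, 648, 5832, 52488]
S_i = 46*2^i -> [46, 92, 184, 368, 736]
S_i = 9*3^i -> [9, 27, 81, 243, 729]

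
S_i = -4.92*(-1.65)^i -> [-4.92, 8.12, -13.39, 22.1, -36.47]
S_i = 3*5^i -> [3, 15, 75, 375, 1875]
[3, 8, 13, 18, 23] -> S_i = 3 + 5*i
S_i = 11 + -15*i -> [11, -4, -19, -34, -49]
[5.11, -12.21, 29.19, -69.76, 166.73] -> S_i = 5.11*(-2.39)^i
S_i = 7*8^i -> [7, 56, 448, 3584, 28672]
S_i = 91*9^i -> [91, 819, 7371, 66339, 597051]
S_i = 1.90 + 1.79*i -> [1.9, 3.69, 5.48, 7.27, 9.06]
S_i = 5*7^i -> [5, 35, 245, 1715, 12005]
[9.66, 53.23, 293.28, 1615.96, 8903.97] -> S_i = 9.66*5.51^i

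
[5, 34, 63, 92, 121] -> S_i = 5 + 29*i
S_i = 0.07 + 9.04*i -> [0.07, 9.11, 18.15, 27.19, 36.23]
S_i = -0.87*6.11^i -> [-0.87, -5.32, -32.48, -198.45, -1212.51]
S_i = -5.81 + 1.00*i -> [-5.81, -4.81, -3.81, -2.81, -1.81]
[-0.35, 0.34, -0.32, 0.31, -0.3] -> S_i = -0.35*(-0.96)^i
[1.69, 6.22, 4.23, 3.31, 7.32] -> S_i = Random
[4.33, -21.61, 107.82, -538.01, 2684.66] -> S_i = 4.33*(-4.99)^i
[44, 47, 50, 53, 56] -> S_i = 44 + 3*i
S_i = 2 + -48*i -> [2, -46, -94, -142, -190]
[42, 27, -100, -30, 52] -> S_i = Random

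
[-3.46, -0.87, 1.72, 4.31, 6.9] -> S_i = -3.46 + 2.59*i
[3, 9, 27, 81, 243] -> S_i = 3*3^i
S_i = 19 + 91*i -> [19, 110, 201, 292, 383]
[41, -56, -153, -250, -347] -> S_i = 41 + -97*i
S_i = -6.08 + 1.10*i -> [-6.08, -4.98, -3.88, -2.78, -1.68]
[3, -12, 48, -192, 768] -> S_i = 3*-4^i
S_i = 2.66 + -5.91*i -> [2.66, -3.25, -9.16, -15.07, -20.98]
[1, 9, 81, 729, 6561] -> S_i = 1*9^i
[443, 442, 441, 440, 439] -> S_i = 443 + -1*i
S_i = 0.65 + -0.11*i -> [0.65, 0.54, 0.43, 0.32, 0.21]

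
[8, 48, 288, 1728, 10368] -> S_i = 8*6^i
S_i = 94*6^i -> [94, 564, 3384, 20304, 121824]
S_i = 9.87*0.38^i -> [9.87, 3.75, 1.43, 0.54, 0.21]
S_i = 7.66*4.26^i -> [7.66, 32.63, 139.01, 592.19, 2522.71]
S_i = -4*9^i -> [-4, -36, -324, -2916, -26244]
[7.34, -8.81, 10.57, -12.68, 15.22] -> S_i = 7.34*(-1.20)^i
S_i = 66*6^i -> [66, 396, 2376, 14256, 85536]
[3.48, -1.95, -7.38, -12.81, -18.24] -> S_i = 3.48 + -5.43*i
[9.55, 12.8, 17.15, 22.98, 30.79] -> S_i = 9.55*1.34^i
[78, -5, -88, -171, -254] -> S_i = 78 + -83*i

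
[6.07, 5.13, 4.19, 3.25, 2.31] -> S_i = 6.07 + -0.94*i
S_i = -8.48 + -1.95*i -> [-8.48, -10.43, -12.38, -14.33, -16.28]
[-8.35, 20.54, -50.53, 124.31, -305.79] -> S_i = -8.35*(-2.46)^i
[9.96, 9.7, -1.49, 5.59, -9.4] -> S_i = Random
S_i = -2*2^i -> [-2, -4, -8, -16, -32]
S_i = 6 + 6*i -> [6, 12, 18, 24, 30]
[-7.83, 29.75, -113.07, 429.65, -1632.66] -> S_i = -7.83*(-3.80)^i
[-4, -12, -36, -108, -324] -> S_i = -4*3^i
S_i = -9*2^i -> [-9, -18, -36, -72, -144]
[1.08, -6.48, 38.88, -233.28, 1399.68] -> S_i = 1.08*(-6.00)^i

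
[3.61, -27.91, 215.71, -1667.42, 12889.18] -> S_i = 3.61*(-7.73)^i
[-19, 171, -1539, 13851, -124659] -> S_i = -19*-9^i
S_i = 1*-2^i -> [1, -2, 4, -8, 16]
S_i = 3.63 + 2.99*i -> [3.63, 6.62, 9.61, 12.6, 15.59]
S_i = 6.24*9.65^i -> [6.24, 60.22, 581.08, 5607.46, 54112.03]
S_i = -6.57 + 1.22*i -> [-6.57, -5.35, -4.13, -2.91, -1.69]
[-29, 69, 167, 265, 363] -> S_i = -29 + 98*i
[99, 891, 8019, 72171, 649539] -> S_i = 99*9^i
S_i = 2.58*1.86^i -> [2.58, 4.8, 8.93, 16.6, 30.88]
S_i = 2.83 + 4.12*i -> [2.83, 6.95, 11.07, 15.19, 19.31]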